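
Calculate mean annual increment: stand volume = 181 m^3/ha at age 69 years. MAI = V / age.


MAI = 181 / 69 = 2.6232 ≈ 2.62 m^3/ha/yr

2.62 m^3/ha/yr


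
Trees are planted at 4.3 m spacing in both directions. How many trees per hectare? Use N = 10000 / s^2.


N = 10000 / 4.3^2 = 10000 / 18.49 = 540.833 ≈ 541 trees/ha

541 trees/ha


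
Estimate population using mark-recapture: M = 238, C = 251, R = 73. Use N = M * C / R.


N = M * C / R = 238 * 251 / 73 = 59738 / 73 = 818.33 ≈ 818

818 individuals


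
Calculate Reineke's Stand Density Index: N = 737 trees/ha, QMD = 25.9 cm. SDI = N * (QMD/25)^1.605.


QMD/25 = 25.9/25 = 1.036
(1.036)^1.605 = exp(1.605 * ln(1.036)) = exp(1.605 * 0.0353671) = exp(0.0567642) = 1.05841
SDI = 737 * 1.05841 = 780.048 ≈ 780

780


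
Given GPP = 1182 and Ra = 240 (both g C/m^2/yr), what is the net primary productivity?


NPP = GPP - Ra = 1182 - 240 = 942 g C/m^2/yr

942 g C/m^2/yr


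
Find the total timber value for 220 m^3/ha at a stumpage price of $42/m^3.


Value = 220 * 42 = $9240/ha

$9240/ha


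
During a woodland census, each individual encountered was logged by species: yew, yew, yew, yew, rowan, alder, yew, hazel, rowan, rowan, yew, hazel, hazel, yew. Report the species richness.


Total individuals logged = 14
Distinct species (count of individuals): yew (7), rowan (3), alder (1), hazel (3)
Species richness = number of distinct species = 4

4


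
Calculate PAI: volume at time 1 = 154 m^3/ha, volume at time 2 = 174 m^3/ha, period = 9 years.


PAI = (V2 - V1) / period = (174 - 154) / 9 = 20 / 9 = 2.2222 ≈ 2.22 m^3/ha/yr

2.22 m^3/ha/yr


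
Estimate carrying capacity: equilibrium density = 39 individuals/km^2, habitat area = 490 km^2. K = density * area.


K = 39 * 490 = 19110 individuals

19110 individuals


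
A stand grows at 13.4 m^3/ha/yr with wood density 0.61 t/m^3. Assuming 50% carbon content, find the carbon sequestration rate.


C = 13.4 * 0.61 * 0.5 = 4.087 ≈ 4.09 t C/ha/yr

4.09 t C/ha/yr


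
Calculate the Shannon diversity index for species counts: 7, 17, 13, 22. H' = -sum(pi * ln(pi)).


Total N = 7 + 17 + 13 + 22 = 59
Per-species terms:
  p = 7/59 = 0.118644; ln(p) = -2.131628; p*ln(p) = 0.118644 * (-2.131628) = -0.252905
  p = 17/59 = 0.288136; ln(p) = -1.244323; p*ln(p) = 0.288136 * (-1.244323) = -0.358534
  p = 13/59 = 0.220339; ln(p) = -1.512588; p*ln(p) = 0.220339 * (-1.512588) = -0.333282
  p = 22/59 = 0.372881; ln(p) = -0.986496; p*ln(p) = 0.372881 * (-0.986496) = -0.367846
sum(p*ln(p)) = (-0.252905) + (-0.358534) + (-0.333282) + (-0.367846) = -1.312567
H' = -(-1.312567) = 1.312567 ≈ 1.3126

1.3126


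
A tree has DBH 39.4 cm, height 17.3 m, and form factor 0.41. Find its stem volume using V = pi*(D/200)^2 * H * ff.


(D/200)^2 = (39.4/200)^2 = 0.197^2 = 0.038809
BA = 3.141593 * 0.038809 = 0.121922 m^2
V = 0.121922 * 17.3 * 0.41 = 0.864793 ≈ 0.865 m^3

0.865 m^3


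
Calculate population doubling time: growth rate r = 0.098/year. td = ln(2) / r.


td = ln(2) / 0.098 = 0.693147 / 0.098 = 7.07293 ≈ 7.1 years

7.1 years


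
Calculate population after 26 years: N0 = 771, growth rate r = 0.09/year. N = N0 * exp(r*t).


r*t = 0.09 * 26 = 2.34
exp(2.34) = 10.3812
N = 771 * 10.3812 = 8003.91 ≈ 8004

8004


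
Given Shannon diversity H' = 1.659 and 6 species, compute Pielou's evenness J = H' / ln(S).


ln(6) = 1.79176
J = H' / ln(S) = 1.659 / 1.79176 = 0.925905 ≈ 0.9259

0.9259


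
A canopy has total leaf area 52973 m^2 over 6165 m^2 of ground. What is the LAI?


LAI = 52973 / 6165 = 8.5925 ≈ 8.59

8.59


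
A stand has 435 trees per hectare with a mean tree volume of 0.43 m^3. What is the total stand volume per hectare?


V_stand = 435 * 0.43 = 187.05 ≈ 187.1 m^3/ha

187.1 m^3/ha


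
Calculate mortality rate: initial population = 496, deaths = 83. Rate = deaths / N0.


Mortality rate = 83 / 496 = 0.167339 ≈ 0.1673

0.1673


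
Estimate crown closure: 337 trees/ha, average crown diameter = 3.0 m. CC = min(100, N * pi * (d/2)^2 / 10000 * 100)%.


(d/2)^2 = (3.0/2)^2 = 1.5^2 = 2.25
Crown area = 3.141593 * 2.25 = 7.06858 m^2
N * area / 10000 * 100 = 337 * 7.06858 / 10000 * 100 = 23.8211
CC = min(100, 23.8211) = 23.8211 ≈ 23.8%

23.8%


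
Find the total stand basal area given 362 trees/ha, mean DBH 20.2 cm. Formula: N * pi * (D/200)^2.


(D/200)^2 = (20.2/200)^2 = 0.101^2 = 0.010201
Individual BA = 3.141593 * 0.010201 = 0.0320474 m^2
Stand BA = 362 * 0.0320474 = 11.6012 ≈ 11.60 m^2/ha

11.60 m^2/ha


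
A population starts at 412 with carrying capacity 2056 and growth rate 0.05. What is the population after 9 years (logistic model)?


(K - N0)/N0 = (2056 - 412)/412 = 1644/412 = 3.99029
r*t = 0.05 * 9 = 0.45; exp(-0.45) = 0.637628
3.99029 * 0.637628 = 2.54432
1 + 2.54432 = 3.54432
N = 2056 / 3.54432 = 580.083 ≈ 580

580


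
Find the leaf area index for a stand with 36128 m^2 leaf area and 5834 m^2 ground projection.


LAI = 36128 / 5834 = 6.1927 ≈ 6.19

6.19


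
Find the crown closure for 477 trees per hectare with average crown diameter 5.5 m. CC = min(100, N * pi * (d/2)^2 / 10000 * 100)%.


(d/2)^2 = (5.5/2)^2 = 2.75^2 = 7.5625
Crown area = 3.141593 * 7.5625 = 23.7583 m^2
N * area / 10000 * 100 = 477 * 23.7583 / 10000 * 100 = 113.327
CC = min(100, 113.327) = 100%

100%


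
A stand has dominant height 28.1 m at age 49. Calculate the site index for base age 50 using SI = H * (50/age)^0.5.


50/49 = 1.02041
(1.02041)^0.5 = 1.01015
SI = 28.1 * 1.01015 = 28.3852 ≈ 28.4 m

28.4 m


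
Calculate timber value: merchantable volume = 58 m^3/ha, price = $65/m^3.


Value = 58 * 65 = $3770/ha

$3770/ha


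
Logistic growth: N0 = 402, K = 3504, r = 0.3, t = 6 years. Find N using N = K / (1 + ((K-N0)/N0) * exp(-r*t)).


(K - N0)/N0 = (3504 - 402)/402 = 3102/402 = 7.71642
r*t = 0.3 * 6 = 1.8; exp(-1.8) = 0.165299
7.71642 * 0.165299 = 1.27552
1 + 1.27552 = 2.27552
N = 3504 / 2.27552 = 1539.87 ≈ 1540

1540


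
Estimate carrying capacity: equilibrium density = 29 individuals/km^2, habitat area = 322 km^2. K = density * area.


K = 29 * 322 = 9338 individuals

9338 individuals


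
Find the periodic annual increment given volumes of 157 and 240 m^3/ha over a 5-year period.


PAI = (V2 - V1) / period = (240 - 157) / 5 = 83 / 5 = 16.60 m^3/ha/yr

16.60 m^3/ha/yr


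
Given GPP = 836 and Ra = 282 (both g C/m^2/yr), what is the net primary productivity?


NPP = GPP - Ra = 836 - 282 = 554 g C/m^2/yr

554 g C/m^2/yr


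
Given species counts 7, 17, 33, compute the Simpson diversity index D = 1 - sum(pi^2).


Total N = 7 + 17 + 33 = 57
Per-species terms:
  p = 7/57 = 0.122807; p^2 = 0.122807^2 = 0.015082
  p = 17/57 = 0.298246; p^2 = 0.298246^2 = 0.088951
  p = 33/57 = 0.578947; p^2 = 0.578947^2 = 0.335180
sum(p^2) = 0.015082 + 0.088951 + 0.335180 = 0.439213
D = 1 - 0.439213 = 0.560787 ≈ 0.5608

0.5608


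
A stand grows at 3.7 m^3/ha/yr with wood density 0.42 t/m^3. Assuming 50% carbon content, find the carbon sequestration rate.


C = 3.7 * 0.42 * 0.5 = 0.777 ≈ 0.78 t C/ha/yr

0.78 t C/ha/yr


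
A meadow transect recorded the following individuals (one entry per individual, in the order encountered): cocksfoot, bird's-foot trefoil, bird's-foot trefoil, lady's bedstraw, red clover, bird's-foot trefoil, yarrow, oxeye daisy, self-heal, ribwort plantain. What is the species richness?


Total individuals logged = 10
Distinct species (count of individuals): cocksfoot (1), bird's-foot trefoil (3), lady's bedstraw (1), red clover (1), yarrow (1), oxeye daisy (1), self-heal (1), ribwort plantain (1)
Species richness = number of distinct species = 8

8


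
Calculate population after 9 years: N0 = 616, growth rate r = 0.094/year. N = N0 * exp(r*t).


r*t = 0.094 * 9 = 0.846
exp(0.846) = 2.33031
N = 616 * 2.33031 = 1435.47 ≈ 1435

1435


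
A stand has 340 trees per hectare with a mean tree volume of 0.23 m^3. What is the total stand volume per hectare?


V_stand = 340 * 0.23 = 78.2 m^3/ha

78.2 m^3/ha


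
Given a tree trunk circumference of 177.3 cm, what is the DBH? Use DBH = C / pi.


DBH = C / pi = 177.3 / 3.141593 = 56.4363 ≈ 56.44 cm

56.44 cm


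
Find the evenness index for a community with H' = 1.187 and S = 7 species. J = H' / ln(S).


ln(7) = 1.94591
J = H' / ln(S) = 1.187 / 1.94591 = 0.609997 ≈ 0.6100

0.6100


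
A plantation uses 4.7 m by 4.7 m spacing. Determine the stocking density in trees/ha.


N = 10000 / 4.7^2 = 10000 / 22.09 = 452.694 ≈ 453 trees/ha

453 trees/ha


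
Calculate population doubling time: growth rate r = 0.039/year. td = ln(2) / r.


td = ln(2) / 0.039 = 0.693147 / 0.039 = 17.7730 ≈ 17.8 years

17.8 years


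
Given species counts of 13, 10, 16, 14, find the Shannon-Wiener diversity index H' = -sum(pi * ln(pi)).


Total N = 13 + 10 + 16 + 14 = 53
Per-species terms:
  p = 13/53 = 0.245283; ln(p) = -1.405343; p*ln(p) = 0.245283 * (-1.405343) = -0.344707
  p = 10/53 = 0.188679; ln(p) = -1.667708; p*ln(p) = 0.188679 * (-1.667708) = -0.314661
  p = 16/53 = 0.301887; ln(p) = -1.197703; p*ln(p) = 0.301887 * (-1.197703) = -0.361571
  p = 14/53 = 0.264151; ln(p) = -1.331234; p*ln(p) = 0.264151 * (-1.331234) = -0.351647
sum(p*ln(p)) = (-0.344707) + (-0.314661) + (-0.361571) + (-0.351647) = -1.372586
H' = -(-1.372586) = 1.372586 ≈ 1.3726

1.3726


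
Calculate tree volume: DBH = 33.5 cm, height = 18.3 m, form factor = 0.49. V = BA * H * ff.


(D/200)^2 = (33.5/200)^2 = 0.1675^2 = 0.02805625
BA = 3.141593 * 0.02805625 = 0.0881413 m^2
V = 0.0881413 * 18.3 * 0.49 = 0.790363 ≈ 0.790 m^3

0.790 m^3


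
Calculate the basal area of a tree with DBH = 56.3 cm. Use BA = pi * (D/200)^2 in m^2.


D/200 = 56.3/200 = 0.2815 m
(D/200)^2 = 0.2815^2 = 0.07924225
BA = 3.141593 * 0.07924225 = 0.248947 ≈ 0.2489 m^2

0.2489 m^2


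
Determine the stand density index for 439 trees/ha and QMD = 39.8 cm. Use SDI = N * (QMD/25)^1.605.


QMD/25 = 39.8/25 = 1.592
(1.592)^1.605 = exp(1.605 * ln(1.592)) = exp(1.605 * 0.464991) = exp(0.746311) = 2.10920
SDI = 439 * 2.10920 = 925.939 ≈ 926

926


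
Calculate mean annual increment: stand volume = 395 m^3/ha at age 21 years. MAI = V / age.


MAI = 395 / 21 = 18.8095 ≈ 18.81 m^3/ha/yr

18.81 m^3/ha/yr


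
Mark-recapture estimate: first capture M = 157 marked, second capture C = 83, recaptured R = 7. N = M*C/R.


N = M * C / R = 157 * 83 / 7 = 13031 / 7 = 1861.57 ≈ 1862

1862 individuals


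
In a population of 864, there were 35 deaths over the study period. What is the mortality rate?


Mortality rate = 35 / 864 = 0.040509 ≈ 0.0405

0.0405


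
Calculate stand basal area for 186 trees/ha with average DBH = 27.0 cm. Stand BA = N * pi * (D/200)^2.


(D/200)^2 = (27.0/200)^2 = 0.135^2 = 0.018225
Individual BA = 3.141593 * 0.018225 = 0.0572555 m^2
Stand BA = 186 * 0.0572555 = 10.6495 ≈ 10.65 m^2/ha

10.65 m^2/ha


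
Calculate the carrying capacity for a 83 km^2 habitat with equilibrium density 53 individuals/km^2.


K = 53 * 83 = 4399 individuals

4399 individuals


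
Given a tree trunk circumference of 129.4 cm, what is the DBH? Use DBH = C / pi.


DBH = C / pi = 129.4 / 3.141593 = 41.1893 ≈ 41.19 cm

41.19 cm


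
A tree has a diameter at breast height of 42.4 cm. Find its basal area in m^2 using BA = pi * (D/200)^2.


D/200 = 42.4/200 = 0.212 m
(D/200)^2 = 0.212^2 = 0.044944
BA = 3.141593 * 0.044944 = 0.141196 ≈ 0.1412 m^2

0.1412 m^2


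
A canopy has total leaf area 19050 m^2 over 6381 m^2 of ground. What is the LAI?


LAI = 19050 / 6381 = 2.9854 ≈ 2.99

2.99


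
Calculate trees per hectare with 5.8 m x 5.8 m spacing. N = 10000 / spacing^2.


N = 10000 / 5.8^2 = 10000 / 33.64 = 297.265 ≈ 297 trees/ha

297 trees/ha


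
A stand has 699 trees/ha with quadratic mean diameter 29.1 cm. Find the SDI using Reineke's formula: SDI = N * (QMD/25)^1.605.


QMD/25 = 29.1/25 = 1.164
(1.164)^1.605 = exp(1.605 * ln(1.164)) = exp(1.605 * 0.151862) = exp(0.243739) = 1.27601
SDI = 699 * 1.27601 = 891.931 ≈ 892

892


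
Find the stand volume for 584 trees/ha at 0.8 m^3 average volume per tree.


V_stand = 584 * 0.8 = 467.2 m^3/ha

467.2 m^3/ha


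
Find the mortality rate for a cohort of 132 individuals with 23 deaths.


Mortality rate = 23 / 132 = 0.174242 ≈ 0.1742

0.1742


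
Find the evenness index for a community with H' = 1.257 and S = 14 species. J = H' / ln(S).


ln(14) = 2.63906
J = H' / ln(S) = 1.257 / 2.63906 = 0.476306 ≈ 0.4763

0.4763


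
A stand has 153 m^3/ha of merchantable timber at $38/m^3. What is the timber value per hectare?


Value = 153 * 38 = $5814/ha

$5814/ha


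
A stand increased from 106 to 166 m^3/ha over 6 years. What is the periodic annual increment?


PAI = (V2 - V1) / period = (166 - 106) / 6 = 60 / 6 = 10.00 m^3/ha/yr

10.00 m^3/ha/yr


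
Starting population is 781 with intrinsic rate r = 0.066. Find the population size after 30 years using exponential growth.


r*t = 0.066 * 30 = 1.98
exp(1.98) = 7.24274
N = 781 * 7.24274 = 5656.58 ≈ 5657

5657


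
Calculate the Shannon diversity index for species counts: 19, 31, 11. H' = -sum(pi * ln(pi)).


Total N = 19 + 31 + 11 = 61
Per-species terms:
  p = 19/61 = 0.311475; ln(p) = -1.166436; p*ln(p) = 0.311475 * (-1.166436) = -0.363316
  p = 31/61 = 0.508197; ln(p) = -0.676886; p*ln(p) = 0.508197 * (-0.676886) = -0.343991
  p = 11/61 = 0.180328; ln(p) = -1.712978; p*ln(p) = 0.180328 * (-1.712978) = -0.308898
sum(p*ln(p)) = (-0.363316) + (-0.343991) + (-0.308898) = -1.016205
H' = -(-1.016205) = 1.016205 ≈ 1.0162

1.0162


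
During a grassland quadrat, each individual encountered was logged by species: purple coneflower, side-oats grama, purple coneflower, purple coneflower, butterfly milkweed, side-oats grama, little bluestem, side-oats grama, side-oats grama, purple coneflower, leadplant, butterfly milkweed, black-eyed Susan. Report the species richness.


Total individuals logged = 13
Distinct species (count of individuals): purple coneflower (4), side-oats grama (4), butterfly milkweed (2), little bluestem (1), leadplant (1), black-eyed Susan (1)
Species richness = number of distinct species = 6

6


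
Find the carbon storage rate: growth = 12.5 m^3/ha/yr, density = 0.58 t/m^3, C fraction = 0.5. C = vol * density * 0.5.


C = 12.5 * 0.58 * 0.5 = 3.625 ≈ 3.63 t C/ha/yr

3.63 t C/ha/yr


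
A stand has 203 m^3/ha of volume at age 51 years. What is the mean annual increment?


MAI = 203 / 51 = 3.9804 ≈ 3.98 m^3/ha/yr

3.98 m^3/ha/yr


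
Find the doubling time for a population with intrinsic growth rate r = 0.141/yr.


td = ln(2) / 0.141 = 0.693147 / 0.141 = 4.91594 ≈ 4.9 years

4.9 years


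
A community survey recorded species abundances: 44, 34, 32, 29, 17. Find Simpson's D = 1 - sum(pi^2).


Total N = 44 + 34 + 32 + 29 + 17 = 156
Per-species terms:
  p = 44/156 = 0.282051; p^2 = 0.282051^2 = 0.079553
  p = 34/156 = 0.217949; p^2 = 0.217949^2 = 0.047502
  p = 32/156 = 0.205128; p^2 = 0.205128^2 = 0.042077
  p = 29/156 = 0.185897; p^2 = 0.185897^2 = 0.034558
  p = 17/156 = 0.108974; p^2 = 0.108974^2 = 0.011875
sum(p^2) = 0.079553 + 0.047502 + 0.042077 + 0.034558 + 0.011875 = 0.215565
D = 1 - 0.215565 = 0.784435 ≈ 0.7844

0.7844


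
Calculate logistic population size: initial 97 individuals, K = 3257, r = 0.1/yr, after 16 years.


(K - N0)/N0 = (3257 - 97)/97 = 3160/97 = 32.5773
r*t = 0.1 * 16 = 1.6; exp(-1.6) = 0.201897
32.5773 * 0.201897 = 6.57726
1 + 6.57726 = 7.57726
N = 3257 / 7.57726 = 429.839 ≈ 430

430


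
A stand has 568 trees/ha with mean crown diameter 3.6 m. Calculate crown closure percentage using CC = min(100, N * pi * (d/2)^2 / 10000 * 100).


(d/2)^2 = (3.6/2)^2 = 1.8^2 = 3.24
Crown area = 3.141593 * 3.24 = 10.1788 m^2
N * area / 10000 * 100 = 568 * 10.1788 / 10000 * 100 = 57.8156
CC = min(100, 57.8156) = 57.8156 ≈ 57.8%

57.8%


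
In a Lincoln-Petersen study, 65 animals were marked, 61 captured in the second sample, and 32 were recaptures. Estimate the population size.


N = M * C / R = 65 * 61 / 32 = 3965 / 32 = 123.91 ≈ 124

124 individuals


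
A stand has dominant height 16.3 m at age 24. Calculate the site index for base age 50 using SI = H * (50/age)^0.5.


50/24 = 2.08333
(2.08333)^0.5 = 1.44337
SI = 16.3 * 1.44337 = 23.5269 ≈ 23.5 m

23.5 m


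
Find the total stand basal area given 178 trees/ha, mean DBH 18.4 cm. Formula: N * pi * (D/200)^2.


(D/200)^2 = (18.4/200)^2 = 0.092^2 = 0.008464
Individual BA = 3.141593 * 0.008464 = 0.0265904 m^2
Stand BA = 178 * 0.0265904 = 4.73309 ≈ 4.73 m^2/ha

4.73 m^2/ha


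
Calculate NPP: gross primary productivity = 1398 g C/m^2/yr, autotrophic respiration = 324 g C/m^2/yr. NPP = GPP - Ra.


NPP = GPP - Ra = 1398 - 324 = 1074 g C/m^2/yr

1074 g C/m^2/yr


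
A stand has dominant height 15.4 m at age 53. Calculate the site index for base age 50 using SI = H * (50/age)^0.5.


50/53 = 0.943396
(0.943396)^0.5 = 0.971286
SI = 15.4 * 0.971286 = 14.9578 ≈ 15.0 m

15.0 m


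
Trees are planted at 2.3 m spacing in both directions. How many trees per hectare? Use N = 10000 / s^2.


N = 10000 / 2.3^2 = 10000 / 5.29 = 1890.36 ≈ 1890 trees/ha

1890 trees/ha


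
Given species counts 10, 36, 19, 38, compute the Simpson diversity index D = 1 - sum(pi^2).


Total N = 10 + 36 + 19 + 38 = 103
Per-species terms:
  p = 10/103 = 0.097087; p^2 = 0.097087^2 = 0.009426
  p = 36/103 = 0.349515; p^2 = 0.349515^2 = 0.122161
  p = 19/103 = 0.184466; p^2 = 0.184466^2 = 0.034028
  p = 38/103 = 0.368932; p^2 = 0.368932^2 = 0.136111
sum(p^2) = 0.009426 + 0.122161 + 0.034028 + 0.136111 = 0.301726
D = 1 - 0.301726 = 0.698274 ≈ 0.6983

0.6983


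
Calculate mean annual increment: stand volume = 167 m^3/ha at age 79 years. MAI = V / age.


MAI = 167 / 79 = 2.1139 ≈ 2.11 m^3/ha/yr

2.11 m^3/ha/yr


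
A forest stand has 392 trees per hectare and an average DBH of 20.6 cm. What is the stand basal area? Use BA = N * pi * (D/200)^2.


(D/200)^2 = (20.6/200)^2 = 0.103^2 = 0.010609
Individual BA = 3.141593 * 0.010609 = 0.0333292 m^2
Stand BA = 392 * 0.0333292 = 13.0650 ≈ 13.07 m^2/ha

13.07 m^2/ha


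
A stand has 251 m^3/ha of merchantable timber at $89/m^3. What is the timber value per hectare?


Value = 251 * 89 = $22339/ha

$22339/ha


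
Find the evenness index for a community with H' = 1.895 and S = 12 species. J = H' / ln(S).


ln(12) = 2.48491
J = H' / ln(S) = 1.895 / 2.48491 = 0.762603 ≈ 0.7626

0.7626


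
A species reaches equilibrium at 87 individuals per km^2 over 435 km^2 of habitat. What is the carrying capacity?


K = 87 * 435 = 37845 individuals

37845 individuals


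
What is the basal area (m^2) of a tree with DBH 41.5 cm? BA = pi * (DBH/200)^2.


D/200 = 41.5/200 = 0.2075 m
(D/200)^2 = 0.2075^2 = 0.04305625
BA = 3.141593 * 0.04305625 = 0.135265 ≈ 0.1353 m^2

0.1353 m^2


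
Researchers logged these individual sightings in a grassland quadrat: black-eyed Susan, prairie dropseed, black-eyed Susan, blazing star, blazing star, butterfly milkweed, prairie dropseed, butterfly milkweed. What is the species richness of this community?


Total individuals logged = 8
Distinct species (count of individuals): black-eyed Susan (2), prairie dropseed (2), blazing star (2), butterfly milkweed (2)
Species richness = number of distinct species = 4

4


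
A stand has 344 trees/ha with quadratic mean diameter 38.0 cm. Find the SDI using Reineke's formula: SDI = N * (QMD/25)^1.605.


QMD/25 = 38.0/25 = 1.52
(1.52)^1.605 = exp(1.605 * ln(1.52)) = exp(1.605 * 0.418710) = exp(0.672030) = 1.95821
SDI = 344 * 1.95821 = 673.624 ≈ 674

674


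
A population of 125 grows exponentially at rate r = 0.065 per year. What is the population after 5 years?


r*t = 0.065 * 5 = 0.325
exp(0.325) = 1.38403
N = 125 * 1.38403 = 173.004 ≈ 173

173


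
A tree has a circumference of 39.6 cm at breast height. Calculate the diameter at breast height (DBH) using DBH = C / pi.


DBH = C / pi = 39.6 / 3.141593 = 12.6051 ≈ 12.61 cm

12.61 cm


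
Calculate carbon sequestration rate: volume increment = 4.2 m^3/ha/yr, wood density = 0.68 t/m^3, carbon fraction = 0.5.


C = 4.2 * 0.68 * 0.5 = 1.428 ≈ 1.43 t C/ha/yr

1.43 t C/ha/yr


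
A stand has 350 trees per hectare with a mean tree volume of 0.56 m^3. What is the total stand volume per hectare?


V_stand = 350 * 0.56 = 196.0 m^3/ha

196.0 m^3/ha


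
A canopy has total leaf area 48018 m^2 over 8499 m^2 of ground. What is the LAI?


LAI = 48018 / 8499 = 5.6498 ≈ 5.65

5.65


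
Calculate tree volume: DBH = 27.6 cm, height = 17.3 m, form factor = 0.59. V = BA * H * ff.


(D/200)^2 = (27.6/200)^2 = 0.138^2 = 0.019044
BA = 3.141593 * 0.019044 = 0.0598285 m^2
V = 0.0598285 * 17.3 * 0.59 = 0.610669 ≈ 0.611 m^3

0.611 m^3


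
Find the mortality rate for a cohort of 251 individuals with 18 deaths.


Mortality rate = 18 / 251 = 0.071713 ≈ 0.0717

0.0717


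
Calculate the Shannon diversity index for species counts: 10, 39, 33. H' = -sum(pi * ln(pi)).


Total N = 10 + 39 + 33 = 82
Per-species terms:
  p = 10/82 = 0.121951; ln(p) = -2.104136; p*ln(p) = 0.121951 * (-2.104136) = -0.256601
  p = 39/82 = 0.475610; ln(p) = -0.743157; p*ln(p) = 0.475610 * (-0.743157) = -0.353453
  p = 33/82 = 0.402439; ln(p) = -0.910212; p*ln(p) = 0.402439 * (-0.910212) = -0.366305
sum(p*ln(p)) = (-0.256601) + (-0.353453) + (-0.366305) = -0.976359
H' = -(-0.976359) = 0.976359 ≈ 0.9764

0.9764


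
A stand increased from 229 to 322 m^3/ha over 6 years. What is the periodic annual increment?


PAI = (V2 - V1) / period = (322 - 229) / 6 = 93 / 6 = 15.50 m^3/ha/yr

15.50 m^3/ha/yr


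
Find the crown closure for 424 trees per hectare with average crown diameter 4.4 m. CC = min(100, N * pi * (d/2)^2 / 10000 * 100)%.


(d/2)^2 = (4.4/2)^2 = 2.2^2 = 4.84
Crown area = 3.141593 * 4.84 = 15.2053 m^2
N * area / 10000 * 100 = 424 * 15.2053 / 10000 * 100 = 64.4705
CC = min(100, 64.4705) = 64.4705 ≈ 64.5%

64.5%


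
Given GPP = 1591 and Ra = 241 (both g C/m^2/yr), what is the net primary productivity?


NPP = GPP - Ra = 1591 - 241 = 1350 g C/m^2/yr

1350 g C/m^2/yr


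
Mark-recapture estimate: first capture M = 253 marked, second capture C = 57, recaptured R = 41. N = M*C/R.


N = M * C / R = 253 * 57 / 41 = 14421 / 41 = 351.73 ≈ 352

352 individuals


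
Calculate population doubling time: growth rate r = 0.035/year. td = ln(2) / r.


td = ln(2) / 0.035 = 0.693147 / 0.035 = 19.8042 ≈ 19.8 years

19.8 years


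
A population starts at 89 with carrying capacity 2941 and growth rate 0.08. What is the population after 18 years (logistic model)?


(K - N0)/N0 = (2941 - 89)/89 = 2852/89 = 32.0449
r*t = 0.08 * 18 = 1.44; exp(-1.44) = 0.236928
32.0449 * 0.236928 = 7.59233
1 + 7.59233 = 8.59233
N = 2941 / 8.59233 = 342.282 ≈ 342

342


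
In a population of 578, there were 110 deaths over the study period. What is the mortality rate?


Mortality rate = 110 / 578 = 0.190311 ≈ 0.1903

0.1903


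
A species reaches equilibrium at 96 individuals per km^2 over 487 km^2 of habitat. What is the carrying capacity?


K = 96 * 487 = 46752 individuals

46752 individuals


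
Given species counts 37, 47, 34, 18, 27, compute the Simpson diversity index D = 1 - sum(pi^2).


Total N = 37 + 47 + 34 + 18 + 27 = 163
Per-species terms:
  p = 37/163 = 0.226994; p^2 = 0.226994^2 = 0.051526
  p = 47/163 = 0.288344; p^2 = 0.288344^2 = 0.083142
  p = 34/163 = 0.208589; p^2 = 0.208589^2 = 0.043509
  p = 18/163 = 0.110429; p^2 = 0.110429^2 = 0.012195
  p = 27/163 = 0.165644; p^2 = 0.165644^2 = 0.027438
sum(p^2) = 0.051526 + 0.083142 + 0.043509 + 0.012195 + 0.027438 = 0.217810
D = 1 - 0.217810 = 0.782190 ≈ 0.7822

0.7822


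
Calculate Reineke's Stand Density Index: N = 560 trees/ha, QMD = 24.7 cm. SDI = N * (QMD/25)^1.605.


QMD/25 = 24.7/25 = 0.988
(0.988)^1.605 = exp(1.605 * ln(0.988)) = exp(1.605 * (-0.0120726)) = exp(-0.0193765) = 0.980810
SDI = 560 * 0.980810 = 549.254 ≈ 549

549


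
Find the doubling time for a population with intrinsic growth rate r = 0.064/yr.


td = ln(2) / 0.064 = 0.693147 / 0.064 = 10.8304 ≈ 10.8 years

10.8 years


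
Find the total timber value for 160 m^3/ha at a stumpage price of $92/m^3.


Value = 160 * 92 = $14720/ha

$14720/ha


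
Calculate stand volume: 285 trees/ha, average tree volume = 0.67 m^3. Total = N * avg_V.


V_stand = 285 * 0.67 = 190.95 ≈ 191.0 m^3/ha

191.0 m^3/ha


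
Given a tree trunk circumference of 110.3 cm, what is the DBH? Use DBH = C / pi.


DBH = C / pi = 110.3 / 3.141593 = 35.1096 ≈ 35.11 cm

35.11 cm


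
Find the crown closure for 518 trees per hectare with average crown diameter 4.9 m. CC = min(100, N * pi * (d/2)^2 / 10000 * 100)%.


(d/2)^2 = (4.9/2)^2 = 2.45^2 = 6.0025
Crown area = 3.141593 * 6.0025 = 18.8574 m^2
N * area / 10000 * 100 = 518 * 18.8574 / 10000 * 100 = 97.6813
CC = min(100, 97.6813) = 97.6813 ≈ 97.7%

97.7%


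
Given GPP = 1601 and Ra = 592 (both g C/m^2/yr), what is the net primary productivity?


NPP = GPP - Ra = 1601 - 592 = 1009 g C/m^2/yr

1009 g C/m^2/yr


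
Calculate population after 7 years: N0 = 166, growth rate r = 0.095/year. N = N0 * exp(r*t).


r*t = 0.095 * 7 = 0.665
exp(0.665) = 1.94449
N = 166 * 1.94449 = 322.785 ≈ 323

323


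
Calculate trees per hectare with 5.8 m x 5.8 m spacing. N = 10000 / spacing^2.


N = 10000 / 5.8^2 = 10000 / 33.64 = 297.265 ≈ 297 trees/ha

297 trees/ha


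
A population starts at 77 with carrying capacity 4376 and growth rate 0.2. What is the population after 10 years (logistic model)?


(K - N0)/N0 = (4376 - 77)/77 = 4299/77 = 55.8312
r*t = 0.2 * 10 = 2; exp(-2) = 0.135335
55.8312 * 0.135335 = 7.55592
1 + 7.55592 = 8.55592
N = 4376 / 8.55592 = 511.459 ≈ 511

511


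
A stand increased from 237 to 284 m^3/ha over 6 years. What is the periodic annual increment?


PAI = (V2 - V1) / period = (284 - 237) / 6 = 47 / 6 = 7.8333 ≈ 7.83 m^3/ha/yr

7.83 m^3/ha/yr


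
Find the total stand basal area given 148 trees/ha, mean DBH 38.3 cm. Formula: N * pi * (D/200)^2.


(D/200)^2 = (38.3/200)^2 = 0.1915^2 = 0.03667225
Individual BA = 3.141593 * 0.03667225 = 0.115209 m^2
Stand BA = 148 * 0.115209 = 17.0509 ≈ 17.05 m^2/ha

17.05 m^2/ha


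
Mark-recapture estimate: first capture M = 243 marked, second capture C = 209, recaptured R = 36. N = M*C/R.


N = M * C / R = 243 * 209 / 36 = 50787 / 36 = 1410.75 ≈ 1411

1411 individuals


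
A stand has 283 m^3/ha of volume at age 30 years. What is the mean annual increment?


MAI = 283 / 30 = 9.4333 ≈ 9.43 m^3/ha/yr

9.43 m^3/ha/yr


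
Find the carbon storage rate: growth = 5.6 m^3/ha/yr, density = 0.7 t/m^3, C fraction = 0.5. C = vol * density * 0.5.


C = 5.6 * 0.7 * 0.5 = 1.96 t C/ha/yr

1.96 t C/ha/yr


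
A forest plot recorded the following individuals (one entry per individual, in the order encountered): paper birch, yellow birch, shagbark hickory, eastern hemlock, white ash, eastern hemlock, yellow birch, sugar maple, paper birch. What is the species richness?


Total individuals logged = 9
Distinct species (count of individuals): paper birch (2), yellow birch (2), shagbark hickory (1), eastern hemlock (2), white ash (1), sugar maple (1)
Species richness = number of distinct species = 6

6


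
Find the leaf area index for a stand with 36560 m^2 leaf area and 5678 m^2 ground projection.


LAI = 36560 / 5678 = 6.4389 ≈ 6.44

6.44


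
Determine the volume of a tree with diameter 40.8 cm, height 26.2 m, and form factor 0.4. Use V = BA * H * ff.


(D/200)^2 = (40.8/200)^2 = 0.204^2 = 0.041616
BA = 3.141593 * 0.041616 = 0.130741 m^2
V = 0.130741 * 26.2 * 0.4 = 1.37017 ≈ 1.370 m^3

1.370 m^3


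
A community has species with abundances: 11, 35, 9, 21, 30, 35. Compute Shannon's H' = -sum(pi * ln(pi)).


Total N = 11 + 35 + 9 + 21 + 30 + 35 = 141
Per-species terms:
  p = 11/141 = 0.078014; ln(p) = -2.550867; p*ln(p) = 0.078014 * (-2.550867) = -0.199003
  p = 35/141 = 0.248227; ln(p) = -1.393412; p*ln(p) = 0.248227 * (-1.393412) = -0.345882
  p = 9/141 = 0.063830; ln(p) = -2.751532; p*ln(p) = 0.063830 * (-2.751532) = -0.175630
  p = 21/141 = 0.148936; ln(p) = -1.904239; p*ln(p) = 0.148936 * (-1.904239) = -0.283610
  p = 30/141 = 0.212766; ln(p) = -1.547562; p*ln(p) = 0.212766 * (-1.547562) = -0.329269
  p = 35/141 = 0.248227; ln(p) = -1.393412; p*ln(p) = 0.248227 * (-1.393412) = -0.345882
sum(p*ln(p)) = (-0.199003) + (-0.345882) + (-0.175630) + (-0.283610) + (-0.329269) + (-0.345882) = -1.679276
H' = -(-1.679276) = 1.679276 ≈ 1.6793

1.6793


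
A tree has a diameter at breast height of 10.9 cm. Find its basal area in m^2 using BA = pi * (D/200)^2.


D/200 = 10.9/200 = 0.0545 m
(D/200)^2 = 0.0545^2 = 0.00297025
BA = 3.141593 * 0.00297025 = 0.00933132 ≈ 0.0093 m^2

0.0093 m^2


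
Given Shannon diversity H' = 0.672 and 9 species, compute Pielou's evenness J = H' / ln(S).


ln(9) = 2.19722
J = H' / ln(S) = 0.672 / 2.19722 = 0.305841 ≈ 0.3058

0.3058


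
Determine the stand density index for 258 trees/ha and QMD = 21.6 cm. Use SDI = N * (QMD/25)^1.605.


QMD/25 = 21.6/25 = 0.864
(0.864)^1.605 = exp(1.605 * ln(0.864)) = exp(1.605 * (-0.146183)) = exp(-0.234624) = 0.790868
SDI = 258 * 0.790868 = 204.044 ≈ 204

204


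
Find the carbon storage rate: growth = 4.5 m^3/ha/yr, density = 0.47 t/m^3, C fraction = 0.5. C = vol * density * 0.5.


C = 4.5 * 0.47 * 0.5 = 1.0575 ≈ 1.06 t C/ha/yr

1.06 t C/ha/yr


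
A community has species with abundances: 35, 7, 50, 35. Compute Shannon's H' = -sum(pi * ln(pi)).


Total N = 35 + 7 + 50 + 35 = 127
Per-species terms:
  p = 35/127 = 0.275591; ln(p) = -1.288837; p*ln(p) = 0.275591 * (-1.288837) = -0.355192
  p = 7/127 = 0.055118; ln(p) = -2.898279; p*ln(p) = 0.055118 * (-2.898279) = -0.159747
  p = 50/127 = 0.393701; ln(p) = -0.932164; p*ln(p) = 0.393701 * (-0.932164) = -0.366994
  p = 35/127 = 0.275591; ln(p) = -1.288837; p*ln(p) = 0.275591 * (-1.288837) = -0.355192
sum(p*ln(p)) = (-0.355192) + (-0.159747) + (-0.366994) + (-0.355192) = -1.237125
H' = -(-1.237125) = 1.237125 ≈ 1.2371

1.2371


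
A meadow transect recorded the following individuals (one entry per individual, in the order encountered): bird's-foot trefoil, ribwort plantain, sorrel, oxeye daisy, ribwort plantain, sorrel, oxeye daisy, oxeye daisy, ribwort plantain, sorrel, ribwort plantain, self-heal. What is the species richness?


Total individuals logged = 12
Distinct species (count of individuals): bird's-foot trefoil (1), ribwort plantain (4), sorrel (3), oxeye daisy (3), self-heal (1)
Species richness = number of distinct species = 5

5


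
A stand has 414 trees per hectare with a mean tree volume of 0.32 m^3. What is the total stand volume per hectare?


V_stand = 414 * 0.32 = 132.48 ≈ 132.5 m^3/ha

132.5 m^3/ha


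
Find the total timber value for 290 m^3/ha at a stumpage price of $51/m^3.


Value = 290 * 51 = $14790/ha

$14790/ha


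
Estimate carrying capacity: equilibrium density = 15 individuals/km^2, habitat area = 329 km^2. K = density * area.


K = 15 * 329 = 4935 individuals

4935 individuals


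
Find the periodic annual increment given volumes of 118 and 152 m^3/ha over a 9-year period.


PAI = (V2 - V1) / period = (152 - 118) / 9 = 34 / 9 = 3.7778 ≈ 3.78 m^3/ha/yr

3.78 m^3/ha/yr


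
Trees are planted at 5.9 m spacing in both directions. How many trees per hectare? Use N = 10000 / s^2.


N = 10000 / 5.9^2 = 10000 / 34.81 = 287.274 ≈ 287 trees/ha

287 trees/ha


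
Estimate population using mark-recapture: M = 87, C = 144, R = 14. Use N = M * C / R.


N = M * C / R = 87 * 144 / 14 = 12528 / 14 = 894.86 ≈ 895

895 individuals


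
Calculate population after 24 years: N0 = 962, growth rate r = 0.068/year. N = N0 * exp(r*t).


r*t = 0.068 * 24 = 1.632
exp(1.632) = 5.11409
N = 962 * 5.11409 = 4919.75 ≈ 4920

4920


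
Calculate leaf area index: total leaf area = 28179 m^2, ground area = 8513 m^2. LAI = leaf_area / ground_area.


LAI = 28179 / 8513 = 3.3101 ≈ 3.31

3.31


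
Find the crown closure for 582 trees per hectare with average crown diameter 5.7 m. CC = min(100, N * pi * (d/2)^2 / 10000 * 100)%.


(d/2)^2 = (5.7/2)^2 = 2.85^2 = 8.1225
Crown area = 3.141593 * 8.1225 = 25.5176 m^2
N * area / 10000 * 100 = 582 * 25.5176 / 10000 * 100 = 148.512
CC = min(100, 148.512) = 100%

100%


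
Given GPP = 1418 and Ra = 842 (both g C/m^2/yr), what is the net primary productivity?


NPP = GPP - Ra = 1418 - 842 = 576 g C/m^2/yr

576 g C/m^2/yr


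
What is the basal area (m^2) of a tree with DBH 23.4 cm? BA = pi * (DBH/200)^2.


D/200 = 23.4/200 = 0.117 m
(D/200)^2 = 0.117^2 = 0.013689
BA = 3.141593 * 0.013689 = 0.0430053 ≈ 0.0430 m^2

0.0430 m^2


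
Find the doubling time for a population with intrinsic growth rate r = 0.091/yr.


td = ln(2) / 0.091 = 0.693147 / 0.091 = 7.61700 ≈ 7.6 years

7.6 years


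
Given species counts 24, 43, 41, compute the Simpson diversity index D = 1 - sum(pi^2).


Total N = 24 + 43 + 41 = 108
Per-species terms:
  p = 24/108 = 0.222222; p^2 = 0.222222^2 = 0.049383
  p = 43/108 = 0.398148; p^2 = 0.398148^2 = 0.158522
  p = 41/108 = 0.379630; p^2 = 0.379630^2 = 0.144119
sum(p^2) = 0.049383 + 0.158522 + 0.144119 = 0.352024
D = 1 - 0.352024 = 0.647976 ≈ 0.6480

0.6480


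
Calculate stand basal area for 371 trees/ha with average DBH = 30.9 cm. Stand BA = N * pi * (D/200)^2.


(D/200)^2 = (30.9/200)^2 = 0.1545^2 = 0.02387025
Individual BA = 3.141593 * 0.02387025 = 0.0749906 m^2
Stand BA = 371 * 0.0749906 = 27.8215 ≈ 27.82 m^2/ha

27.82 m^2/ha


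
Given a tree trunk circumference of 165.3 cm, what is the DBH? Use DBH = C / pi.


DBH = C / pi = 165.3 / 3.141593 = 52.6166 ≈ 52.62 cm

52.62 cm


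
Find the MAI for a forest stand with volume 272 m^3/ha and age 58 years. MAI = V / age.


MAI = 272 / 58 = 4.6897 ≈ 4.69 m^3/ha/yr

4.69 m^3/ha/yr


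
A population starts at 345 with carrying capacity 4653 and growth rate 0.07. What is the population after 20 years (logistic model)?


(K - N0)/N0 = (4653 - 345)/345 = 4308/345 = 12.4870
r*t = 0.07 * 20 = 1.4; exp(-1.4) = 0.246597
12.4870 * 0.246597 = 3.07926
1 + 3.07926 = 4.07926
N = 4653 / 4.07926 = 1140.65 ≈ 1141

1141


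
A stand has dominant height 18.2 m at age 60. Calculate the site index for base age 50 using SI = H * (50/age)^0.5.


50/60 = 0.833333
(0.833333)^0.5 = 0.912871
SI = 18.2 * 0.912871 = 16.6143 ≈ 16.6 m

16.6 m


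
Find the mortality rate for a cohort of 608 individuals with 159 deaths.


Mortality rate = 159 / 608 = 0.261513 ≈ 0.2615

0.2615


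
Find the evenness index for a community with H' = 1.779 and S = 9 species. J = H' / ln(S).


ln(9) = 2.19722
J = H' / ln(S) = 1.779 / 2.19722 = 0.809659 ≈ 0.8097

0.8097


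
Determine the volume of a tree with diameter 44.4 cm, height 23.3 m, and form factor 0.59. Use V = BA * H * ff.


(D/200)^2 = (44.4/200)^2 = 0.222^2 = 0.049284
BA = 3.141593 * 0.049284 = 0.154830 m^2
V = 0.154830 * 23.3 * 0.59 = 2.12845 ≈ 2.128 m^3

2.128 m^3


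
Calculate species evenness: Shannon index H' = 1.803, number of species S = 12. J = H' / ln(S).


ln(12) = 2.48491
J = H' / ln(S) = 1.803 / 2.48491 = 0.725580 ≈ 0.7256

0.7256


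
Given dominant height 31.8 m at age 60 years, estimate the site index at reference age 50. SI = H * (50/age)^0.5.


50/60 = 0.833333
(0.833333)^0.5 = 0.912871
SI = 31.8 * 0.912871 = 29.0293 ≈ 29.0 m

29.0 m


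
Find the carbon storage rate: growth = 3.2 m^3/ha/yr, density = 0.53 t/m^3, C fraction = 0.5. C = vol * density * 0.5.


C = 3.2 * 0.53 * 0.5 = 0.848 ≈ 0.85 t C/ha/yr

0.85 t C/ha/yr


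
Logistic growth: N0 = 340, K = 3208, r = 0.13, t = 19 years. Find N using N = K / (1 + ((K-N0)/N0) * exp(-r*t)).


(K - N0)/N0 = (3208 - 340)/340 = 2868/340 = 8.43529
r*t = 0.13 * 19 = 2.47; exp(-2.47) = 0.0845849
8.43529 * 0.0845849 = 0.713498
1 + 0.713498 = 1.71350
N = 3208 / 1.71350 = 1872.19 ≈ 1872

1872


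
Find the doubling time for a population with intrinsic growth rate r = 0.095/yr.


td = ln(2) / 0.095 = 0.693147 / 0.095 = 7.29628 ≈ 7.3 years

7.3 years


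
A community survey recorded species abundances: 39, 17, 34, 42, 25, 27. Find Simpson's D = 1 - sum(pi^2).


Total N = 39 + 17 + 34 + 42 + 25 + 27 = 184
Per-species terms:
  p = 39/184 = 0.211957; p^2 = 0.211957^2 = 0.044926
  p = 17/184 = 0.092391; p^2 = 0.092391^2 = 0.008536
  p = 34/184 = 0.184783; p^2 = 0.184783^2 = 0.034145
  p = 42/184 = 0.228261; p^2 = 0.228261^2 = 0.052103
  p = 25/184 = 0.135870; p^2 = 0.135870^2 = 0.018461
  p = 27/184 = 0.146739; p^2 = 0.146739^2 = 0.021532
sum(p^2) = 0.044926 + 0.008536 + 0.034145 + 0.052103 + 0.018461 + 0.021532 = 0.179703
D = 1 - 0.179703 = 0.820297 ≈ 0.8203

0.8203


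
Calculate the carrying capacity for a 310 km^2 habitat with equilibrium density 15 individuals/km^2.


K = 15 * 310 = 4650 individuals

4650 individuals


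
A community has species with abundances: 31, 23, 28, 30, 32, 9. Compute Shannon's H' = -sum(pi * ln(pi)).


Total N = 31 + 23 + 28 + 30 + 32 + 9 = 153
Per-species terms:
  p = 31/153 = 0.202614; ln(p) = -1.596453; p*ln(p) = 0.202614 * (-1.596453) = -0.323464
  p = 23/153 = 0.150327; ln(p) = -1.894942; p*ln(p) = 0.150327 * (-1.894942) = -0.284861
  p = 28/153 = 0.183007; ln(p) = -1.698231; p*ln(p) = 0.183007 * (-1.698231) = -0.310788
  p = 30/153 = 0.196078; ln(p) = -1.629243; p*ln(p) = 0.196078 * (-1.629243) = -0.319459
  p = 32/153 = 0.209150; ln(p) = -1.564704; p*ln(p) = 0.209150 * (-1.564704) = -0.327258
  p = 9/153 = 0.058824; ln(p) = -2.833205; p*ln(p) = 0.058824 * (-2.833205) = -0.166660
sum(p*ln(p)) = (-0.323464) + (-0.284861) + (-0.310788) + (-0.319459) + (-0.327258) + (-0.166660) = -1.732490
H' = -(-1.732490) = 1.732490 ≈ 1.7325

1.7325


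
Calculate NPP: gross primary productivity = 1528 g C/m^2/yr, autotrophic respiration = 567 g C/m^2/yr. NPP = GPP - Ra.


NPP = GPP - Ra = 1528 - 567 = 961 g C/m^2/yr

961 g C/m^2/yr


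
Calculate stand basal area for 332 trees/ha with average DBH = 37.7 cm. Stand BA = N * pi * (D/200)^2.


(D/200)^2 = (37.7/200)^2 = 0.1885^2 = 0.03553225
Individual BA = 3.141593 * 0.03553225 = 0.111628 m^2
Stand BA = 332 * 0.111628 = 37.0605 ≈ 37.06 m^2/ha

37.06 m^2/ha


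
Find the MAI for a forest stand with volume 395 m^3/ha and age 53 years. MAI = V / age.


MAI = 395 / 53 = 7.4528 ≈ 7.45 m^3/ha/yr

7.45 m^3/ha/yr


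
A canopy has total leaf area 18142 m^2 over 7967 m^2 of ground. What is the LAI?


LAI = 18142 / 7967 = 2.2771 ≈ 2.28

2.28


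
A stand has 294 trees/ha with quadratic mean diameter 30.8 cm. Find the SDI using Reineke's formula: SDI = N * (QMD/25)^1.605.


QMD/25 = 30.8/25 = 1.232
(1.232)^1.605 = exp(1.605 * ln(1.232)) = exp(1.605 * 0.208639) = exp(0.334866) = 1.39775
SDI = 294 * 1.39775 = 410.939 ≈ 411

411


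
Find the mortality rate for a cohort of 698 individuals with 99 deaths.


Mortality rate = 99 / 698 = 0.141834 ≈ 0.1418

0.1418


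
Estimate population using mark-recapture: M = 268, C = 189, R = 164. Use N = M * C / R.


N = M * C / R = 268 * 189 / 164 = 50652 / 164 = 308.85 ≈ 309

309 individuals


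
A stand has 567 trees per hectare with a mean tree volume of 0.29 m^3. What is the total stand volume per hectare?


V_stand = 567 * 0.29 = 164.43 ≈ 164.4 m^3/ha

164.4 m^3/ha


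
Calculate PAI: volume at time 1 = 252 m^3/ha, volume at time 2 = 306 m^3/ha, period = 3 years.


PAI = (V2 - V1) / period = (306 - 252) / 3 = 54 / 3 = 18.00 m^3/ha/yr

18.00 m^3/ha/yr
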